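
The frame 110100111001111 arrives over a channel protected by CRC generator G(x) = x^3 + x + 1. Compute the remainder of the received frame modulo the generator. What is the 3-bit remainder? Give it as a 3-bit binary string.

000

Modulo-2 division of 110100111001111 by 1011:
  pos 0: 1101 XOR 1011 = 0110
  pos 1: 1100 XOR 1011 = 0111
  pos 2: 1110 XOR 1011 = 0101
  pos 3: 1011 XOR 1011 = 0000
  pos 7: 1100 XOR 1011 = 0111
  pos 8: 1111 XOR 1011 = 0100
  pos 9: 1001 XOR 1011 = 0010
  pos 11: 1011 XOR 1011 = 0000
Remainder = 000 (zero — the frame passes the CRC check).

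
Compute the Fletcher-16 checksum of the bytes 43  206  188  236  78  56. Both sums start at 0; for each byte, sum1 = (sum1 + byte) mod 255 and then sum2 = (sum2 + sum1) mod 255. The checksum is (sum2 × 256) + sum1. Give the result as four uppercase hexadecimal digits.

9B2A

Running sums (mod 255):
  after byte 0 (43): sum1=43, sum2=43
  after byte 1 (206): sum1=249, sum2=37
  after byte 2 (188): sum1=182, sum2=219
  after byte 3 (236): sum1=163, sum2=127
  after byte 4 (78): sum1=241, sum2=113
  after byte 5 (56): sum1=42, sum2=155
Checksum = sum2·256 + sum1 = 155·256 + 42 = 39722 = 0x9B2A.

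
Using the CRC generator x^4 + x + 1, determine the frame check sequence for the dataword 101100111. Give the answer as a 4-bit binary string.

1011

Append 4 zeros: 1011001110000. Divide by 10011 (XOR where the leading bit is 1):
  pos 0: 10110 XOR 10011 = 00101
  pos 2: 10101 XOR 10011 = 00110
  pos 4: 11011 XOR 10011 = 01000
  pos 5: 10000 XOR 10011 = 00011
  pos 8: 11000 XOR 10011 = 01011
Remainder (last 4 bits) = 1011. This is the CRC / FCS.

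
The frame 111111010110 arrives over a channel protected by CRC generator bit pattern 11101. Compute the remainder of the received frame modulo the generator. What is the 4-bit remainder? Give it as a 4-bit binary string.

Modulo-2 division of 111111010110 by 11101:
  pos 0: 11111 XOR 11101 = 00010
  pos 3: 10101 XOR 11101 = 01000
  pos 4: 10000 XOR 11101 = 01101
  pos 5: 11011 XOR 11101 = 00110
  pos 7: 11010 XOR 11101 = 00111
Remainder = 0111 (nonzero — an error is detected).

0111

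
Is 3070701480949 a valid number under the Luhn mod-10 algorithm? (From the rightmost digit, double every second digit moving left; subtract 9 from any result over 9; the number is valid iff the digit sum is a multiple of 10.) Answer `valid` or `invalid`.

From the right, keep odd positions and double even positions (subtract 9 from any doubled value over 9):
  doubled (positions 2,4,...): 8 0 8 0 0 0 → sum 16
  kept (positions 1,3,...): 9 9 8 1 7 7 3 → sum 44
Total = 60.
60 mod 10 = 0, so the number is valid.

valid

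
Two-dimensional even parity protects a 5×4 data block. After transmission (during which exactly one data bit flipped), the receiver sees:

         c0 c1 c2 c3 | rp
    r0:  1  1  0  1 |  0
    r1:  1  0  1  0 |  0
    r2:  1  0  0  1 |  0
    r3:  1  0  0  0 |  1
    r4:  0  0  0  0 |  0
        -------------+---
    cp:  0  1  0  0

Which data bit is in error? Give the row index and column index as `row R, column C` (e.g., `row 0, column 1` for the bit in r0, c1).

row 0, column 2

Recompute each row's even parity and compare to rp:
  r0: data parity 1, sent rp 0 → mismatch
  r1: data parity 0, sent rp 0 → ok
  r2: data parity 0, sent rp 0 → ok
  r3: data parity 1, sent rp 1 → ok
  r4: data parity 0, sent rp 0 → ok
Recompute each column's even parity and compare to cp:
  c0: data parity 0, sent cp 0 → ok
  c1: data parity 1, sent cp 1 → ok
  c2: data parity 1, sent cp 0 → mismatch
  c3: data parity 0, sent cp 0 → ok
Exactly one row (r0) and one column (c2) fail → the flipped bit is at their intersection.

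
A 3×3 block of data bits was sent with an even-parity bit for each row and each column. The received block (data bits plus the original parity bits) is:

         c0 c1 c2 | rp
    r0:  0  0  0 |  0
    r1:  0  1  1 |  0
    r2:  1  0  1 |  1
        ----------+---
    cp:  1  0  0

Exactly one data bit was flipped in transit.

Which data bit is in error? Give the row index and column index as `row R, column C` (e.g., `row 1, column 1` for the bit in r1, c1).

Recompute each row's even parity and compare to rp:
  r0: data parity 0, sent rp 0 → ok
  r1: data parity 0, sent rp 0 → ok
  r2: data parity 0, sent rp 1 → mismatch
Recompute each column's even parity and compare to cp:
  c0: data parity 1, sent cp 1 → ok
  c1: data parity 1, sent cp 0 → mismatch
  c2: data parity 0, sent cp 0 → ok
Exactly one row (r2) and one column (c1) fail → the flipped bit is at their intersection.

row 2, column 1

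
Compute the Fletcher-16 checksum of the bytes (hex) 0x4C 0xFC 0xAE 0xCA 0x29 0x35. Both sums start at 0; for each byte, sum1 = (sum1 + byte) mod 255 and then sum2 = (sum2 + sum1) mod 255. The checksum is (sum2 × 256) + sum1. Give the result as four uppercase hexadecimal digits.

Running sums (mod 255):
  after byte 0 (0x4C): sum1=76, sum2=76
  after byte 1 (0xFC): sum1=73, sum2=149
  after byte 2 (0xAE): sum1=247, sum2=141
  after byte 3 (0xCA): sum1=194, sum2=80
  after byte 4 (0x29): sum1=235, sum2=60
  after byte 5 (0x35): sum1=33, sum2=93
Checksum = sum2·256 + sum1 = 93·256 + 33 = 23841 = 0x5D21.

5D21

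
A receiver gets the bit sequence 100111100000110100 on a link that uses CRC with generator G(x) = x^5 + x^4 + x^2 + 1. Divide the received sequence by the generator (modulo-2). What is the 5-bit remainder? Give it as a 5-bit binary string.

00000

Modulo-2 division of 100111100000110100 by 110101:
  pos 0: 100111 XOR 110101 = 010010
  pos 1: 100101 XOR 110101 = 010000
  pos 2: 100000 XOR 110101 = 010101
  pos 3: 101010 XOR 110101 = 011111
  pos 4: 111110 XOR 110101 = 001011
  pos 6: 101100 XOR 110101 = 011001
  pos 7: 110011 XOR 110101 = 000110
  pos 10: 110101 XOR 110101 = 000000
Remainder = 00000 (zero — the frame passes the CRC check).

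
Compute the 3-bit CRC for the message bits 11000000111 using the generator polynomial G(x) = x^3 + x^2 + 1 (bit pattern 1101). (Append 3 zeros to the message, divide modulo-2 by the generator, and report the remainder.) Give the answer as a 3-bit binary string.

100

Append 3 zeros: 11000000111000. Divide by 1101 (XOR where the leading bit is 1):
  pos 0: 1100 XOR 1101 = 0001
  pos 3: 1000 XOR 1101 = 0101
  pos 4: 1010 XOR 1101 = 0111
  pos 5: 1111 XOR 1101 = 0010
  pos 7: 1011 XOR 1101 = 0110
  pos 8: 1100 XOR 1101 = 0001
Remainder (last 3 bits) = 100. This is the CRC / FCS.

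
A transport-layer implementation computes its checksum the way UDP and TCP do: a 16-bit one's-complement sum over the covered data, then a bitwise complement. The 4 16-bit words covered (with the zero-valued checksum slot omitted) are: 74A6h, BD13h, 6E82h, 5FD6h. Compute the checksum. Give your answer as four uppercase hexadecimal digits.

One's-complement addition (fold any carry out of bit 15 back into bit 0):
  0x74A6 + 0xBD13 = 0x131B9 → wrap carry → 0x31BA
  0x31BA + 0x6E82 = 0x0A03C
  0xA03C + 0x5FD6 = 0x10012 → wrap carry → 0x0013
One's-complement sum = 0x0013.
Checksum = ~0x0013 & 0xFFFF = 0xFFEC.

FFEC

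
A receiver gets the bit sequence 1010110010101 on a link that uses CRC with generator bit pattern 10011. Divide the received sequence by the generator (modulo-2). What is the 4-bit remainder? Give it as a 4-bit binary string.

Modulo-2 division of 1010110010101 by 10011:
  pos 0: 10101 XOR 10011 = 00110
  pos 2: 11010 XOR 10011 = 01001
  pos 3: 10010 XOR 10011 = 00001
  pos 7: 11010 XOR 10011 = 01001
  pos 8: 10011 XOR 10011 = 00000
Remainder = 0000 (zero — the frame passes the CRC check).

0000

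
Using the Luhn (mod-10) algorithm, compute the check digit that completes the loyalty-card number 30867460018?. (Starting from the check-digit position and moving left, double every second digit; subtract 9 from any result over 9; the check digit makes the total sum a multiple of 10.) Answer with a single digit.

1

Partial digits right→left: 8 1 0 0 6 4 7 6 8 0 3
Double every second digit counting from the check-digit position (so the 1st, 3rd, 5th, ... of the partial from the right).
  doubled (with −9 where >9): 7 0 3 5 7 6 → sum 28
  kept as-is: 1 0 4 6 0 → sum 11
Total = 28 + 11 = 39.
Check digit = (10 − (39 mod 10)) mod 10 = 1.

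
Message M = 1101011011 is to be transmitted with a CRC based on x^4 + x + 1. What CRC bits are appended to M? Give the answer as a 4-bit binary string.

Append 4 zeros: 11010110110000. Divide by 10011 (XOR where the leading bit is 1):
  pos 0: 11010 XOR 10011 = 01001
  pos 1: 10011 XOR 10011 = 00000
  pos 6: 10110 XOR 10011 = 00101
  pos 8: 10100 XOR 10011 = 00111
Remainder (last 4 bits) = 1110. This is the CRC / FCS.

1110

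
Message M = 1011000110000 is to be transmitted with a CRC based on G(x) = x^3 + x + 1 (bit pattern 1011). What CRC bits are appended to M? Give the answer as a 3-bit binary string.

011

Append 3 zeros: 1011000110000000. Divide by 1011 (XOR where the leading bit is 1):
  pos 0: 1011 XOR 1011 = 0000
  pos 7: 1100 XOR 1011 = 0111
  pos 8: 1110 XOR 1011 = 0101
  pos 9: 1010 XOR 1011 = 0001
  pos 12: 1000 XOR 1011 = 0011
Remainder (last 3 bits) = 011. This is the CRC / FCS.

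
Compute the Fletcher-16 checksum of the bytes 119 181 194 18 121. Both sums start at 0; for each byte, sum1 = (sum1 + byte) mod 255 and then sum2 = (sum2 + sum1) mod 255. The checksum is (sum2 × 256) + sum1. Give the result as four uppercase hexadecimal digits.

127B

Running sums (mod 255):
  after byte 0 (119): sum1=119, sum2=119
  after byte 1 (181): sum1=45, sum2=164
  after byte 2 (194): sum1=239, sum2=148
  after byte 3 (18): sum1=2, sum2=150
  after byte 4 (121): sum1=123, sum2=18
Checksum = sum2·256 + sum1 = 18·256 + 123 = 4731 = 0x127B.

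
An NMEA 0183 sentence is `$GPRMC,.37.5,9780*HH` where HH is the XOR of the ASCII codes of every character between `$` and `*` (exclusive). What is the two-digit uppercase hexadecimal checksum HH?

XOR the ASCII codes of the payload characters:
  'G' = 0x47 → acc = 0x47
  'P' = 0x50 → acc = 0x17
  'R' = 0x52 → acc = 0x45
  'M' = 0x4D → acc = 0x08
  'C' = 0x43 → acc = 0x4B
  ',' = 0x2C → acc = 0x67
  '.' = 0x2E → acc = 0x49
  '3' = 0x33 → acc = 0x7A
  '7' = 0x37 → acc = 0x4D
  '.' = 0x2E → acc = 0x63
  '5' = 0x35 → acc = 0x56
  ',' = 0x2C → acc = 0x7A
  '9' = 0x39 → acc = 0x43
  '7' = 0x37 → acc = 0x74
  '8' = 0x38 → acc = 0x4C
  '0' = 0x30 → acc = 0x7C
Checksum = 0x7C.

7C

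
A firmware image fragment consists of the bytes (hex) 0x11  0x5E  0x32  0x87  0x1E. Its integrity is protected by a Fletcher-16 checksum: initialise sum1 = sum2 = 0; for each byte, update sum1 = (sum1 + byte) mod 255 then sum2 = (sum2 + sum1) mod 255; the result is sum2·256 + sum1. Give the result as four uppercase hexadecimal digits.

Running sums (mod 255):
  after byte 0 (0x11): sum1=17, sum2=17
  after byte 1 (0x5E): sum1=111, sum2=128
  after byte 2 (0x32): sum1=161, sum2=34
  after byte 3 (0x87): sum1=41, sum2=75
  after byte 4 (0x1E): sum1=71, sum2=146
Checksum = sum2·256 + sum1 = 146·256 + 71 = 37447 = 0x9247.

9247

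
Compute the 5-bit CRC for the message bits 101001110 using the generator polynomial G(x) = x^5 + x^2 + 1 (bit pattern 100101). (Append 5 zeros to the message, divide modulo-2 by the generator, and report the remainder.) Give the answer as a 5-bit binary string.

01000

Append 5 zeros: 10100111000000. Divide by 100101 (XOR where the leading bit is 1):
  pos 0: 101001 XOR 100101 = 001100
  pos 2: 110011 XOR 100101 = 010110
  pos 3: 101100 XOR 100101 = 001001
  pos 5: 100100 XOR 100101 = 000001
Remainder (last 5 bits) = 01000. This is the CRC / FCS.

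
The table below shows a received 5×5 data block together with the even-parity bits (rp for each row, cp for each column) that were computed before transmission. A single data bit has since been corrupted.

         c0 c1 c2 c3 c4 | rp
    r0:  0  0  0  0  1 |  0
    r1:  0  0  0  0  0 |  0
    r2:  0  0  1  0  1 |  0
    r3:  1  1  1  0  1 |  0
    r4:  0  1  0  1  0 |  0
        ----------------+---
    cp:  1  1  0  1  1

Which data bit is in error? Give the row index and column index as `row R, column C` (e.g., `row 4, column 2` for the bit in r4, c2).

Recompute each row's even parity and compare to rp:
  r0: data parity 1, sent rp 0 → mismatch
  r1: data parity 0, sent rp 0 → ok
  r2: data parity 0, sent rp 0 → ok
  r3: data parity 0, sent rp 0 → ok
  r4: data parity 0, sent rp 0 → ok
Recompute each column's even parity and compare to cp:
  c0: data parity 1, sent cp 1 → ok
  c1: data parity 0, sent cp 1 → mismatch
  c2: data parity 0, sent cp 0 → ok
  c3: data parity 1, sent cp 1 → ok
  c4: data parity 1, sent cp 1 → ok
Exactly one row (r0) and one column (c1) fail → the flipped bit is at their intersection.

row 0, column 1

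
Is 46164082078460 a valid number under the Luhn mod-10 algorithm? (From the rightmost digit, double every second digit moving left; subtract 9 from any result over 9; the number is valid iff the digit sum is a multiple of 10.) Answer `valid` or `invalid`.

From the right, keep odd positions and double even positions (subtract 9 from any doubled value over 9):
  doubled (positions 2,4,...): 3 7 0 7 8 2 8 → sum 35
  kept (positions 1,3,...): 0 4 7 2 0 6 6 → sum 25
Total = 60.
60 mod 10 = 0, so the number is valid.

valid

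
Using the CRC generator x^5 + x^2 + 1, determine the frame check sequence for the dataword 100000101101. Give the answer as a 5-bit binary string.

Append 5 zeros: 10000010110100000. Divide by 100101 (XOR where the leading bit is 1):
  pos 0: 100000 XOR 100101 = 000101
  pos 3: 101101 XOR 100101 = 001000
  pos 5: 100010 XOR 100101 = 000111
  pos 8: 111100 XOR 100101 = 011001
  pos 9: 110010 XOR 100101 = 010111
  pos 10: 101110 XOR 100101 = 001011
Remainder (last 5 bits) = 10110. This is the CRC / FCS.

10110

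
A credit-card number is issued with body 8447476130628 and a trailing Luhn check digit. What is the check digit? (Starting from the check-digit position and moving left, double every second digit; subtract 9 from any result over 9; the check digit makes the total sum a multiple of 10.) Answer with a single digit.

Partial digits right→left: 8 2 6 0 3 1 6 7 4 7 4 4 8
Double every second digit counting from the check-digit position (so the 1st, 3rd, 5th, ... of the partial from the right).
  doubled (with −9 where >9): 7 3 6 3 8 8 7 → sum 42
  kept as-is: 2 0 1 7 7 4 → sum 21
Total = 42 + 21 = 63.
Check digit = (10 − (63 mod 10)) mod 10 = 7.

7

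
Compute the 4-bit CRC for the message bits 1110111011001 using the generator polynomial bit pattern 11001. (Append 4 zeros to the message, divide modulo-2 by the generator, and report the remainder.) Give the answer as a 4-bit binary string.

1011

Append 4 zeros: 11101110110010000. Divide by 11001 (XOR where the leading bit is 1):
  pos 0: 11101 XOR 11001 = 00100
  pos 2: 10011 XOR 11001 = 01010
  pos 3: 10100 XOR 11001 = 01101
  pos 4: 11011 XOR 11001 = 00010
  pos 7: 10100 XOR 11001 = 01101
  pos 8: 11011 XOR 11001 = 00010
  pos 11: 10000 XOR 11001 = 01001
  pos 12: 10010 XOR 11001 = 01011
Remainder (last 4 bits) = 1011. This is the CRC / FCS.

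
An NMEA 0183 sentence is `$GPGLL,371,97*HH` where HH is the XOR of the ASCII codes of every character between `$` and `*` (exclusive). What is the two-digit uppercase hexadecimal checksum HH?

6B

XOR the ASCII codes of the payload characters:
  'G' = 0x47 → acc = 0x47
  'P' = 0x50 → acc = 0x17
  'G' = 0x47 → acc = 0x50
  'L' = 0x4C → acc = 0x1C
  'L' = 0x4C → acc = 0x50
  ',' = 0x2C → acc = 0x7C
  '3' = 0x33 → acc = 0x4F
  '7' = 0x37 → acc = 0x78
  '1' = 0x31 → acc = 0x49
  ',' = 0x2C → acc = 0x65
  '9' = 0x39 → acc = 0x5C
  '7' = 0x37 → acc = 0x6B
Checksum = 0x6B.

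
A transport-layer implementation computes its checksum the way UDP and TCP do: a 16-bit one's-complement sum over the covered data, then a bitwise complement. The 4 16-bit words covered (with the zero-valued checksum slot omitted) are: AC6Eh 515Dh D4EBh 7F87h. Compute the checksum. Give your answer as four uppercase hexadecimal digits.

ADC0

One's-complement addition (fold any carry out of bit 15 back into bit 0):
  0xAC6E + 0x515D = 0x0FDCB
  0xFDCB + 0xD4EB = 0x1D2B6 → wrap carry → 0xD2B7
  0xD2B7 + 0x7F87 = 0x1523E → wrap carry → 0x523F
One's-complement sum = 0x523F.
Checksum = ~0x523F & 0xFFFF = 0xADC0.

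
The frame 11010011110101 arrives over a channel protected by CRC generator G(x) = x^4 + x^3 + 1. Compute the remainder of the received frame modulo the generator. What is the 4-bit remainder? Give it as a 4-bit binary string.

Modulo-2 division of 11010011110101 by 11001:
  pos 0: 11010 XOR 11001 = 00011
  pos 3: 11011 XOR 11001 = 00010
  pos 6: 10110 XOR 11001 = 01111
  pos 7: 11111 XOR 11001 = 00110
  pos 9: 11001 XOR 11001 = 00000
Remainder = 0000 (zero — the frame passes the CRC check).

0000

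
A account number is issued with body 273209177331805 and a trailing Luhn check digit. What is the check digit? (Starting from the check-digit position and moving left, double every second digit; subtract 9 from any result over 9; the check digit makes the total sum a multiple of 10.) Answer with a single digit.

0

Partial digits right→left: 5 0 8 1 3 3 7 7 1 9 0 2 3 7 2
Double every second digit counting from the check-digit position (so the 1st, 3rd, 5th, ... of the partial from the right).
  doubled (with −9 where >9): 1 7 6 5 2 0 6 4 → sum 31
  kept as-is: 0 1 3 7 9 2 7 → sum 29
Total = 31 + 29 = 60.
Check digit = (10 − (60 mod 10)) mod 10 = 0.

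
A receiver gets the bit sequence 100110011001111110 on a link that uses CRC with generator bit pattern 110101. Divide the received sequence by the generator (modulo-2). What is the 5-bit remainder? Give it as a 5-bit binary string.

11001

Modulo-2 division of 100110011001111110 by 110101:
  pos 0: 100110 XOR 110101 = 010011
  pos 1: 100110 XOR 110101 = 010011
  pos 2: 100111 XOR 110101 = 010010
  pos 3: 100101 XOR 110101 = 010000
  pos 4: 100000 XOR 110101 = 010101
  pos 5: 101010 XOR 110101 = 011111
  pos 6: 111111 XOR 110101 = 001010
  pos 8: 101011 XOR 110101 = 011110
  pos 9: 111101 XOR 110101 = 001000
  pos 11: 100011 XOR 110101 = 010110
  pos 12: 101100 XOR 110101 = 011001
Remainder = 11001 (nonzero — an error is detected).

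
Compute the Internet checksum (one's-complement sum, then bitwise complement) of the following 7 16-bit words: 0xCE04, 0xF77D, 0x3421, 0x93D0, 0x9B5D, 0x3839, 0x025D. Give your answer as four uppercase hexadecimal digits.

One's-complement addition (fold any carry out of bit 15 back into bit 0):
  0xCE04 + 0xF77D = 0x1C581 → wrap carry → 0xC582
  0xC582 + 0x3421 = 0x0F9A3
  0xF9A3 + 0x93D0 = 0x18D73 → wrap carry → 0x8D74
  0x8D74 + 0x9B5D = 0x128D1 → wrap carry → 0x28D2
  0x28D2 + 0x3839 = 0x0610B
  0x610B + 0x025D = 0x06368
One's-complement sum = 0x6368.
Checksum = ~0x6368 & 0xFFFF = 0x9C97.

9C97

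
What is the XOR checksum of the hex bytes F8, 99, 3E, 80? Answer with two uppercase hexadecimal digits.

XOR the bytes together:
  start with 0xF8
  0xF8 ⊕ 0x99 = 0x61
  0x61 ⊕ 0x3E = 0x5F
  0x5F ⊕ 0x80 = 0xDF

DF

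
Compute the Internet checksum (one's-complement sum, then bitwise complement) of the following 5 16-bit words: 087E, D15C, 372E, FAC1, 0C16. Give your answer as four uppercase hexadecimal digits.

One's-complement addition (fold any carry out of bit 15 back into bit 0):
  0x087E + 0xD15C = 0x0D9DA
  0xD9DA + 0x372E = 0x11108 → wrap carry → 0x1109
  0x1109 + 0xFAC1 = 0x10BCA → wrap carry → 0x0BCB
  0x0BCB + 0x0C16 = 0x017E1
One's-complement sum = 0x17E1.
Checksum = ~0x17E1 & 0xFFFF = 0xE81E.

E81E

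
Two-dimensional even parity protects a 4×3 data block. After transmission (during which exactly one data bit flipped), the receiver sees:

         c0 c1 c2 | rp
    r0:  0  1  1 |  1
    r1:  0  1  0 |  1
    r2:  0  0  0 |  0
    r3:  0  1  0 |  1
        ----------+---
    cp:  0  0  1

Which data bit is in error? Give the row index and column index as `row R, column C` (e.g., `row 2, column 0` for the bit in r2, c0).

Recompute each row's even parity and compare to rp:
  r0: data parity 0, sent rp 1 → mismatch
  r1: data parity 1, sent rp 1 → ok
  r2: data parity 0, sent rp 0 → ok
  r3: data parity 1, sent rp 1 → ok
Recompute each column's even parity and compare to cp:
  c0: data parity 0, sent cp 0 → ok
  c1: data parity 1, sent cp 0 → mismatch
  c2: data parity 1, sent cp 1 → ok
Exactly one row (r0) and one column (c1) fail → the flipped bit is at their intersection.

row 0, column 1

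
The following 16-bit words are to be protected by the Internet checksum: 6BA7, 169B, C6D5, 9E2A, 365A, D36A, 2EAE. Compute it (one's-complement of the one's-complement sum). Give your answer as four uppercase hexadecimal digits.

E049

One's-complement addition (fold any carry out of bit 15 back into bit 0):
  0x6BA7 + 0x169B = 0x08242
  0x8242 + 0xC6D5 = 0x14917 → wrap carry → 0x4918
  0x4918 + 0x9E2A = 0x0E742
  0xE742 + 0x365A = 0x11D9C → wrap carry → 0x1D9D
  0x1D9D + 0xD36A = 0x0F107
  0xF107 + 0x2EAE = 0x11FB5 → wrap carry → 0x1FB6
One's-complement sum = 0x1FB6.
Checksum = ~0x1FB6 & 0xFFFF = 0xE049.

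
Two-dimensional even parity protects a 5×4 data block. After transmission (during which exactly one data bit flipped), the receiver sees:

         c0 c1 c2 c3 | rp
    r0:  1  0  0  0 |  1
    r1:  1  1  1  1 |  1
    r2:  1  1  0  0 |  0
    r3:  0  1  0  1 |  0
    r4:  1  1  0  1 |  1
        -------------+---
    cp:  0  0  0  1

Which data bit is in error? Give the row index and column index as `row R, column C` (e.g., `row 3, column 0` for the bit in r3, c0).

Recompute each row's even parity and compare to rp:
  r0: data parity 1, sent rp 1 → ok
  r1: data parity 0, sent rp 1 → mismatch
  r2: data parity 0, sent rp 0 → ok
  r3: data parity 0, sent rp 0 → ok
  r4: data parity 1, sent rp 1 → ok
Recompute each column's even parity and compare to cp:
  c0: data parity 0, sent cp 0 → ok
  c1: data parity 0, sent cp 0 → ok
  c2: data parity 1, sent cp 0 → mismatch
  c3: data parity 1, sent cp 1 → ok
Exactly one row (r1) and one column (c2) fail → the flipped bit is at their intersection.

row 1, column 2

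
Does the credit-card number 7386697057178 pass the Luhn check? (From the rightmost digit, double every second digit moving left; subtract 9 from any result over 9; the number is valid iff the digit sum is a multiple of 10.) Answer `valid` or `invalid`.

From the right, keep odd positions and double even positions (subtract 9 from any doubled value over 9):
  doubled (positions 2,4,...): 5 5 0 9 3 6 → sum 28
  kept (positions 1,3,...): 8 1 5 7 6 8 7 → sum 42
Total = 70.
70 mod 10 = 0, so the number is valid.

valid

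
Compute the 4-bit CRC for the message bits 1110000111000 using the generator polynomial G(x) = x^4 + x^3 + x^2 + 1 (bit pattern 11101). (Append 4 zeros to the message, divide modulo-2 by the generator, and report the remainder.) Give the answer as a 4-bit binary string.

Append 4 zeros: 11100001110000000. Divide by 11101 (XOR where the leading bit is 1):
  pos 0: 11100 XOR 11101 = 00001
  pos 4: 10011 XOR 11101 = 01110
  pos 5: 11101 XOR 11101 = 00000
Remainder (last 4 bits) = 0000. This is the CRC / FCS.

0000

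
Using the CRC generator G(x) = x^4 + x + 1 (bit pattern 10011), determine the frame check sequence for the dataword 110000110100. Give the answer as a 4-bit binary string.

Append 4 zeros: 1100001101000000. Divide by 10011 (XOR where the leading bit is 1):
  pos 0: 11000 XOR 10011 = 01011
  pos 1: 10110 XOR 10011 = 00101
  pos 3: 10111 XOR 10011 = 00100
  pos 5: 10001 XOR 10011 = 00010
  pos 8: 10000 XOR 10011 = 00011
  pos 11: 11000 XOR 10011 = 01011
Remainder (last 4 bits) = 1011. This is the CRC / FCS.

1011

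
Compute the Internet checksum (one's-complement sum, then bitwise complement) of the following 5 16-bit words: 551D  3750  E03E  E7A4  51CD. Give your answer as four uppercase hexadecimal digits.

59E1

One's-complement addition (fold any carry out of bit 15 back into bit 0):
  0x551D + 0x3750 = 0x08C6D
  0x8C6D + 0xE03E = 0x16CAB → wrap carry → 0x6CAC
  0x6CAC + 0xE7A4 = 0x15450 → wrap carry → 0x5451
  0x5451 + 0x51CD = 0x0A61E
One's-complement sum = 0xA61E.
Checksum = ~0xA61E & 0xFFFF = 0x59E1.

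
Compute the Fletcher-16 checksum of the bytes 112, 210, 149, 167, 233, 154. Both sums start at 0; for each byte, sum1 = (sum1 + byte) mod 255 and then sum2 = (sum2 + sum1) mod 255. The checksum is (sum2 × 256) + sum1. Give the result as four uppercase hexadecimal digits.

Running sums (mod 255):
  after byte 0 (112): sum1=112, sum2=112
  after byte 1 (210): sum1=67, sum2=179
  after byte 2 (149): sum1=216, sum2=140
  after byte 3 (167): sum1=128, sum2=13
  after byte 4 (233): sum1=106, sum2=119
  after byte 5 (154): sum1=5, sum2=124
Checksum = sum2·256 + sum1 = 124·256 + 5 = 31749 = 0x7C05.

7C05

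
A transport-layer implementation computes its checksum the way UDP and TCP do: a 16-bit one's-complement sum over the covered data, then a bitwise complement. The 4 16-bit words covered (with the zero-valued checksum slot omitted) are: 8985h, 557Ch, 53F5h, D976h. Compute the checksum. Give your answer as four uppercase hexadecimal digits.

F391

One's-complement addition (fold any carry out of bit 15 back into bit 0):
  0x8985 + 0x557C = 0x0DF01
  0xDF01 + 0x53F5 = 0x132F6 → wrap carry → 0x32F7
  0x32F7 + 0xD976 = 0x10C6D → wrap carry → 0x0C6E
One's-complement sum = 0x0C6E.
Checksum = ~0x0C6E & 0xFFFF = 0xF391.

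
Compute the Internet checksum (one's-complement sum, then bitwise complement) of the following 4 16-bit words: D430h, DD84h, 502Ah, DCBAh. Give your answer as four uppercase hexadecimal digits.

2165

One's-complement addition (fold any carry out of bit 15 back into bit 0):
  0xD430 + 0xDD84 = 0x1B1B4 → wrap carry → 0xB1B5
  0xB1B5 + 0x502A = 0x101DF → wrap carry → 0x01E0
  0x01E0 + 0xDCBA = 0x0DE9A
One's-complement sum = 0xDE9A.
Checksum = ~0xDE9A & 0xFFFF = 0x2165.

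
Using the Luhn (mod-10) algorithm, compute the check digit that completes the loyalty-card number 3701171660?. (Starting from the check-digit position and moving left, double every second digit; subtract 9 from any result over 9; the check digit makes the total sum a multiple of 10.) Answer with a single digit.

4

Partial digits right→left: 0 6 6 1 7 1 1 0 7 3
Double every second digit counting from the check-digit position (so the 1st, 3rd, 5th, ... of the partial from the right).
  doubled (with −9 where >9): 0 3 5 2 5 → sum 15
  kept as-is: 6 1 1 0 3 → sum 11
Total = 15 + 11 = 26.
Check digit = (10 − (26 mod 10)) mod 10 = 4.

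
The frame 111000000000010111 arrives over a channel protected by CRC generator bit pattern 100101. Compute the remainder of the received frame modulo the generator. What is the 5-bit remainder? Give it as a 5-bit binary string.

Modulo-2 division of 111000000000010111 by 100101:
  pos 0: 111000 XOR 100101 = 011101
  pos 1: 111010 XOR 100101 = 011111
  pos 2: 111110 XOR 100101 = 011011
  pos 3: 110110 XOR 100101 = 010011
  pos 4: 100110 XOR 100101 = 000011
  pos 8: 110001 XOR 100101 = 010100
  pos 9: 101000 XOR 100101 = 001101
  pos 11: 110111 XOR 100101 = 010010
  pos 12: 100101 XOR 100101 = 000000
Remainder = 00000 (zero — the frame passes the CRC check).

00000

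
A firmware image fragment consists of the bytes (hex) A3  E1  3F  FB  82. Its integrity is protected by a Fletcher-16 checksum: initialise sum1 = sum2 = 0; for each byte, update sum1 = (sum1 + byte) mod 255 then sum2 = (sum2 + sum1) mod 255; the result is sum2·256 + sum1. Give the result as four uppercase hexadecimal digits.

Running sums (mod 255):
  after byte 0 (A3): sum1=163, sum2=163
  after byte 1 (E1): sum1=133, sum2=41
  after byte 2 (3F): sum1=196, sum2=237
  after byte 3 (FB): sum1=192, sum2=174
  after byte 4 (82): sum1=67, sum2=241
Checksum = sum2·256 + sum1 = 241·256 + 67 = 61763 = 0xF143.

F143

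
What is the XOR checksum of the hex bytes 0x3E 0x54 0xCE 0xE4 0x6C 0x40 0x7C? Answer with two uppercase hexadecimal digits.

XOR the bytes together:
  start with 0x3E
  0x3E ⊕ 0x54 = 0x6A
  0x6A ⊕ 0xCE = 0xA4
  0xA4 ⊕ 0xE4 = 0x40
  0x40 ⊕ 0x6C = 0x2C
  0x2C ⊕ 0x40 = 0x6C
  0x6C ⊕ 0x7C = 0x10

10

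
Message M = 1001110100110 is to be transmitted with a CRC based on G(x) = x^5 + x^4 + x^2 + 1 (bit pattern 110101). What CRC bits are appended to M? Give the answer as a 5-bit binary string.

11100

Append 5 zeros: 100111010011000000. Divide by 110101 (XOR where the leading bit is 1):
  pos 0: 100111 XOR 110101 = 010010
  pos 1: 100100 XOR 110101 = 010001
  pos 2: 100011 XOR 110101 = 010110
  pos 3: 101100 XOR 110101 = 011001
  pos 4: 110010 XOR 110101 = 000111
  pos 7: 111110 XOR 110101 = 001011
  pos 9: 101100 XOR 110101 = 011001
  pos 10: 110010 XOR 110101 = 000111
Remainder (last 5 bits) = 11100. This is the CRC / FCS.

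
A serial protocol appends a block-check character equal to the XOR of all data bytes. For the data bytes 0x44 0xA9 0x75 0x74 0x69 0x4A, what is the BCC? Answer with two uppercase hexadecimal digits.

CF

XOR the bytes together:
  start with 0x44
  0x44 ⊕ 0xA9 = 0xED
  0xED ⊕ 0x75 = 0x98
  0x98 ⊕ 0x74 = 0xEC
  0xEC ⊕ 0x69 = 0x85
  0x85 ⊕ 0x4A = 0xCF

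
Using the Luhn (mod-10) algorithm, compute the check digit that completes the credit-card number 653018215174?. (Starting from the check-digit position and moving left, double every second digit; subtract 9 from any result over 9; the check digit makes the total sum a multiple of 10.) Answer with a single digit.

6

Partial digits right→left: 4 7 1 5 1 2 8 1 0 3 5 6
Double every second digit counting from the check-digit position (so the 1st, 3rd, 5th, ... of the partial from the right).
  doubled (with −9 where >9): 8 2 2 7 0 1 → sum 20
  kept as-is: 7 5 2 1 3 6 → sum 24
Total = 20 + 24 = 44.
Check digit = (10 − (44 mod 10)) mod 10 = 6.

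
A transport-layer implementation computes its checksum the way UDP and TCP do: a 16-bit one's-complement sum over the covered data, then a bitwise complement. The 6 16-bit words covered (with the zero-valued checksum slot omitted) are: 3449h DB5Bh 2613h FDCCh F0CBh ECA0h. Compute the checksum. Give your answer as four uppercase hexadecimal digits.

EF0D

One's-complement addition (fold any carry out of bit 15 back into bit 0):
  0x3449 + 0xDB5B = 0x10FA4 → wrap carry → 0x0FA5
  0x0FA5 + 0x2613 = 0x035B8
  0x35B8 + 0xFDCC = 0x13384 → wrap carry → 0x3385
  0x3385 + 0xF0CB = 0x12450 → wrap carry → 0x2451
  0x2451 + 0xECA0 = 0x110F1 → wrap carry → 0x10F2
One's-complement sum = 0x10F2.
Checksum = ~0x10F2 & 0xFFFF = 0xEF0D.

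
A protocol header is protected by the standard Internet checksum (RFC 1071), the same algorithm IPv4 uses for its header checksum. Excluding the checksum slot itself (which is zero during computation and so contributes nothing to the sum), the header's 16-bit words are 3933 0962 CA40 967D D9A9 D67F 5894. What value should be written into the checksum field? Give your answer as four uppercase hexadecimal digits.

One's-complement addition (fold any carry out of bit 15 back into bit 0):
  0x3933 + 0x0962 = 0x04295
  0x4295 + 0xCA40 = 0x10CD5 → wrap carry → 0x0CD6
  0x0CD6 + 0x967D = 0x0A353
  0xA353 + 0xD9A9 = 0x17CFC → wrap carry → 0x7CFD
  0x7CFD + 0xD67F = 0x1537C → wrap carry → 0x537D
  0x537D + 0x5894 = 0x0AC11
One's-complement sum = 0xAC11.
Checksum = ~0xAC11 & 0xFFFF = 0x53EE.

53EE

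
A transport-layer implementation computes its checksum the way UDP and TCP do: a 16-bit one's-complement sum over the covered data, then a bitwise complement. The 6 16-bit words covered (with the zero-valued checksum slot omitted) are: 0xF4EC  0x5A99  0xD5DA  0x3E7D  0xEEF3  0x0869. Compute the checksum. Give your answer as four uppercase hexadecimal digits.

One's-complement addition (fold any carry out of bit 15 back into bit 0):
  0xF4EC + 0x5A99 = 0x14F85 → wrap carry → 0x4F86
  0x4F86 + 0xD5DA = 0x12560 → wrap carry → 0x2561
  0x2561 + 0x3E7D = 0x063DE
  0x63DE + 0xEEF3 = 0x152D1 → wrap carry → 0x52D2
  0x52D2 + 0x0869 = 0x05B3B
One's-complement sum = 0x5B3B.
Checksum = ~0x5B3B & 0xFFFF = 0xA4C4.

A4C4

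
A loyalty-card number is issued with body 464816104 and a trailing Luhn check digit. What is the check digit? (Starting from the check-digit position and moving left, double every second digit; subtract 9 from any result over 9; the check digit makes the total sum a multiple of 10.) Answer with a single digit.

Partial digits right→left: 4 0 1 6 1 8 4 6 4
Double every second digit counting from the check-digit position (so the 1st, 3rd, 5th, ... of the partial from the right).
  doubled (with −9 where >9): 8 2 2 8 8 → sum 28
  kept as-is: 0 6 8 6 → sum 20
Total = 28 + 20 = 48.
Check digit = (10 − (48 mod 10)) mod 10 = 2.

2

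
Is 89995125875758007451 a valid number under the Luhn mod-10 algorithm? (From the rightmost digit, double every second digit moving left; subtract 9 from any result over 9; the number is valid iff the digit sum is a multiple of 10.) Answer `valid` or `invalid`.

invalid

From the right, keep odd positions and double even positions (subtract 9 from any doubled value over 9):
  doubled (positions 2,4,...): 1 5 0 1 1 7 4 1 9 7 → sum 36
  kept (positions 1,3,...): 1 4 0 8 7 7 5 1 9 9 → sum 51
Total = 87.
87 mod 10 = 7, so the number is invalid.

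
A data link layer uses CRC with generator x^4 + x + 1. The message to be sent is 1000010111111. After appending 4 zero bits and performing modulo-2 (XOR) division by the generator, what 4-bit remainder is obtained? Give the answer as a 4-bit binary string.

0001

Append 4 zeros: 10000101111110000. Divide by 10011 (XOR where the leading bit is 1):
  pos 0: 10000 XOR 10011 = 00011
  pos 3: 11101 XOR 10011 = 01110
  pos 4: 11101 XOR 10011 = 01110
  pos 5: 11101 XOR 10011 = 01110
  pos 6: 11101 XOR 10011 = 01110
  pos 7: 11101 XOR 10011 = 01110
  pos 8: 11101 XOR 10011 = 01110
  pos 9: 11100 XOR 10011 = 01111
  pos 10: 11110 XOR 10011 = 01101
  pos 11: 11010 XOR 10011 = 01001
  pos 12: 10010 XOR 10011 = 00001
Remainder (last 4 bits) = 0001. This is the CRC / FCS.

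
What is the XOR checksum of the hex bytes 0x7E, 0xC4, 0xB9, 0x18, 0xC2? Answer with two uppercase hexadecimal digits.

D9

XOR the bytes together:
  start with 0x7E
  0x7E ⊕ 0xC4 = 0xBA
  0xBA ⊕ 0xB9 = 0x03
  0x03 ⊕ 0x18 = 0x1B
  0x1B ⊕ 0xC2 = 0xD9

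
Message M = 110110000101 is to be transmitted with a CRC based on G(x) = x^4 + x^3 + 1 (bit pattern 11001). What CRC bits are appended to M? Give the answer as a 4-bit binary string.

Append 4 zeros: 1101100001010000. Divide by 11001 (XOR where the leading bit is 1):
  pos 0: 11011 XOR 11001 = 00010
  pos 3: 10000 XOR 11001 = 01001
  pos 4: 10010 XOR 11001 = 01011
  pos 5: 10111 XOR 11001 = 01110
  pos 6: 11100 XOR 11001 = 00101
  pos 8: 10110 XOR 11001 = 01111
  pos 9: 11110 XOR 11001 = 00111
  pos 11: 11100 XOR 11001 = 00101
Remainder (last 4 bits) = 0101. This is the CRC / FCS.

0101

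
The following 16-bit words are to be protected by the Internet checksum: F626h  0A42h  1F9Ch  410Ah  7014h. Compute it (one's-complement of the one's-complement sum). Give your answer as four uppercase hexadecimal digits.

2EDC

One's-complement addition (fold any carry out of bit 15 back into bit 0):
  0xF626 + 0x0A42 = 0x10068 → wrap carry → 0x0069
  0x0069 + 0x1F9C = 0x02005
  0x2005 + 0x410A = 0x0610F
  0x610F + 0x7014 = 0x0D123
One's-complement sum = 0xD123.
Checksum = ~0xD123 & 0xFFFF = 0x2EDC.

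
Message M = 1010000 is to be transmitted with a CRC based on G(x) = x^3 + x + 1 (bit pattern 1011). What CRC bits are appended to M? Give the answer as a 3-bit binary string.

Append 3 zeros: 1010000000. Divide by 1011 (XOR where the leading bit is 1):
  pos 0: 1010 XOR 1011 = 0001
  pos 3: 1000 XOR 1011 = 0011
  pos 5: 1100 XOR 1011 = 0111
  pos 6: 1110 XOR 1011 = 0101
Remainder (last 3 bits) = 101. This is the CRC / FCS.

101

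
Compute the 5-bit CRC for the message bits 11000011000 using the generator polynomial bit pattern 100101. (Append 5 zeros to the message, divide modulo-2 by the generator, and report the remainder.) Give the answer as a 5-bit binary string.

Append 5 zeros: 1100001100000000. Divide by 100101 (XOR where the leading bit is 1):
  pos 0: 110000 XOR 100101 = 010101
  pos 1: 101011 XOR 100101 = 001110
  pos 3: 111010 XOR 100101 = 011111
  pos 4: 111110 XOR 100101 = 011011
  pos 5: 110110 XOR 100101 = 010011
  pos 6: 100110 XOR 100101 = 000011
  pos 10: 110000 XOR 100101 = 010101
Remainder (last 5 bits) = 10101. This is the CRC / FCS.

10101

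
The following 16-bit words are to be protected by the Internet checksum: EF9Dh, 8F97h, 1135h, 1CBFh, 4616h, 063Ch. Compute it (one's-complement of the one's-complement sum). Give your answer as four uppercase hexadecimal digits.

One's-complement addition (fold any carry out of bit 15 back into bit 0):
  0xEF9D + 0x8F97 = 0x17F34 → wrap carry → 0x7F35
  0x7F35 + 0x1135 = 0x0906A
  0x906A + 0x1CBF = 0x0AD29
  0xAD29 + 0x4616 = 0x0F33F
  0xF33F + 0x063C = 0x0F97B
One's-complement sum = 0xF97B.
Checksum = ~0xF97B & 0xFFFF = 0x0684.

0684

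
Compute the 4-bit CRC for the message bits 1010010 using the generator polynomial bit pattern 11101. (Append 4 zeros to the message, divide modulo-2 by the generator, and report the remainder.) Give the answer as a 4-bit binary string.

Append 4 zeros: 10100100000. Divide by 11101 (XOR where the leading bit is 1):
  pos 0: 10100 XOR 11101 = 01001
  pos 1: 10011 XOR 11101 = 01110
  pos 2: 11100 XOR 11101 = 00001
  pos 6: 10000 XOR 11101 = 01101
Remainder (last 4 bits) = 1101. This is the CRC / FCS.

1101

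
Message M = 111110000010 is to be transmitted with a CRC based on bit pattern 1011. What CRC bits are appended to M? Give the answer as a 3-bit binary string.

000

Append 3 zeros: 111110000010000. Divide by 1011 (XOR where the leading bit is 1):
  pos 0: 1111 XOR 1011 = 0100
  pos 1: 1001 XOR 1011 = 0010
  pos 3: 1000 XOR 1011 = 0011
  pos 5: 1100 XOR 1011 = 0111
  pos 6: 1110 XOR 1011 = 0101
  pos 7: 1011 XOR 1011 = 0000
Remainder (last 3 bits) = 000. This is the CRC / FCS.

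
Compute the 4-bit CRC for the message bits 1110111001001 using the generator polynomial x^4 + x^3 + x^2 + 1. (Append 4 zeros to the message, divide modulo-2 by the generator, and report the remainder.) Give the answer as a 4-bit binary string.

1001

Append 4 zeros: 11101110010010000. Divide by 11101 (XOR where the leading bit is 1):
  pos 0: 11101 XOR 11101 = 00000
  pos 5: 11001 XOR 11101 = 00100
  pos 7: 10000 XOR 11101 = 01101
  pos 8: 11011 XOR 11101 = 00110
  pos 10: 11000 XOR 11101 = 00101
  pos 12: 10100 XOR 11101 = 01001
Remainder (last 4 bits) = 1001. This is the CRC / FCS.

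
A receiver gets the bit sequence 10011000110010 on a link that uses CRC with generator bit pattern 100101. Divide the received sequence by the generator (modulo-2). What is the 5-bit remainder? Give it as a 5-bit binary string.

00000

Modulo-2 division of 10011000110010 by 100101:
  pos 0: 100110 XOR 100101 = 000011
  pos 4: 110011 XOR 100101 = 010110
  pos 5: 101100 XOR 100101 = 001001
  pos 7: 100101 XOR 100101 = 000000
Remainder = 00000 (zero — the frame passes the CRC check).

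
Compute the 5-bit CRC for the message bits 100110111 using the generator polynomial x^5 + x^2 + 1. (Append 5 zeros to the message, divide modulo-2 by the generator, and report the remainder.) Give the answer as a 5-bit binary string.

Append 5 zeros: 10011011100000. Divide by 100101 (XOR where the leading bit is 1):
  pos 0: 100110 XOR 100101 = 000011
  pos 4: 111110 XOR 100101 = 011011
  pos 5: 110110 XOR 100101 = 010011
  pos 6: 100110 XOR 100101 = 000011
Remainder (last 5 bits) = 01100. This is the CRC / FCS.

01100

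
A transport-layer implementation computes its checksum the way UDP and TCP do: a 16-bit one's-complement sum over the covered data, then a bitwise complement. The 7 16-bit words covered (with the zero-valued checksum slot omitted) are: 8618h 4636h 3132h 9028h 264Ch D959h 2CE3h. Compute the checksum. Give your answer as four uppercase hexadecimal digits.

45CD

One's-complement addition (fold any carry out of bit 15 back into bit 0):
  0x8618 + 0x4636 = 0x0CC4E
  0xCC4E + 0x3132 = 0x0FD80
  0xFD80 + 0x9028 = 0x18DA8 → wrap carry → 0x8DA9
  0x8DA9 + 0x264C = 0x0B3F5
  0xB3F5 + 0xD959 = 0x18D4E → wrap carry → 0x8D4F
  0x8D4F + 0x2CE3 = 0x0BA32
One's-complement sum = 0xBA32.
Checksum = ~0xBA32 & 0xFFFF = 0x45CD.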